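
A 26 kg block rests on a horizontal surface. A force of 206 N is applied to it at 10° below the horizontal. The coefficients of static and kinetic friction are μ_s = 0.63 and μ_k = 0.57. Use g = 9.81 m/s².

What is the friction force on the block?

Vertical equilibrium gives N = m g + P sin α = 290.8 N.
For equilibrium, f = P cos α = 206×cos 10° = 202.9 N.
The static-friction limit is μ_s N = 183.2 N.
The required friction exceeds μ_s N, so the block moves and f = μ_k N = 166 N.

f ≈ 166 N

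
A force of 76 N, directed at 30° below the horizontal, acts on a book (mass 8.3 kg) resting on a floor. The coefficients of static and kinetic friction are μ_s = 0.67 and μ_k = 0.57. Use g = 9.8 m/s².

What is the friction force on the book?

Vertical equilibrium gives N = m g + P sin α = 119.3 N.
For equilibrium, f = P cos α = 76×cos 30° = 65.82 N.
μ_s N = 0.67 × 119.3 = 79.96 N.
Since 65.82 N does not exceed the limit, the book stays at rest and f = 65.8 N.

f ≈ 65.8 N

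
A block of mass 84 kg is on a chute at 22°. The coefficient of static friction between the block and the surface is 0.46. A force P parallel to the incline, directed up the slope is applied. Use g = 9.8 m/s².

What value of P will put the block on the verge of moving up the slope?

At impending motion up the slope, friction acts down-slope at its limit: f = μ_s N.
P is parallel to the surface, so N = m g cos θ = 763 N.
Along the incline: P = m g sin θ + μ_s N = 308 + 0.46×763 = 659 N.

P ≈ 659 N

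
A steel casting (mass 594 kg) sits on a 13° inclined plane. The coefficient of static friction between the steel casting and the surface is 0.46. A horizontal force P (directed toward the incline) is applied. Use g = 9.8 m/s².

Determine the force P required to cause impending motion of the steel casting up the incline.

At impending motion up the slope, friction acts down-slope at its limit: f = μ_s N.
Perpendicular to the incline: N = m g cos θ + P sin θ.
Along the incline: P cos θ = m g sin θ + μ_s N = m g sin θ + μ_s (m g cos θ + P sin θ).
Solving, P (cos θ − μ_s sin θ) = m g (sin θ + μ_s cos θ), so P = 594×9.8×(sin 13° + 0.46 cos 13°)/(cos 13° − 0.46 sin 13°) = 5820×0.6732/0.8709 = 4500 N.

P ≈ 4500 N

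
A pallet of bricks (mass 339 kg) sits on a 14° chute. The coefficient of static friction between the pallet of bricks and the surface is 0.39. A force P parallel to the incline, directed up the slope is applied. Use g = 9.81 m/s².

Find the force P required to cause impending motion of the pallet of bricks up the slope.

At impending motion up the slope, friction acts down-slope at its limit: f = μ_s N.
P is parallel to the surface, so N = m g cos θ = 3230 N.
Along the incline: P = m g sin θ + μ_s N = 805 + 0.39×3230 = 2060 N.

P ≈ 2060 N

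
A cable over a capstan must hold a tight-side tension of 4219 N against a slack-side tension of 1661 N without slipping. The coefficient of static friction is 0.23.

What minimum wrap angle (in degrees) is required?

T₂/T₁ = e^{μβ} → β = ln(T₂/T₁)/μ.
β = ln(4219/1661)/0.23 = 0.9322/0.23 = 4.053 rad.
In degrees: β = 4.053 × 180/π = 232°.

β_min ≈ 232°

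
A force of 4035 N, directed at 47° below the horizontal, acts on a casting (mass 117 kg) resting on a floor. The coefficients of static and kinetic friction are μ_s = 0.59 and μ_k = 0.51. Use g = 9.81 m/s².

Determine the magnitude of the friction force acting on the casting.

f ≈ 2090 N

The vertical component of P adds to the normal force: N = m g + P sin α = 1148 + 2951 = 4099 N.
For equilibrium, f = P cos α = 4035×cos 47° = 2752 N.
μ_s N = 0.59 × 4099 = 2418 N.
The required friction exceeds μ_s N, so the casting moves and f = μ_k N = 2090 N.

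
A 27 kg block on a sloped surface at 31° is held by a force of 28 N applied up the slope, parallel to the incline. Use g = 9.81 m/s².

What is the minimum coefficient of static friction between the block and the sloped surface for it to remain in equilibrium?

μ_s,min ≈ 0.478

N = m g cos θ = 227 N.
Friction must make up the shortfall along the incline: f = m g sin θ − P = 136.4 − 28 = 108.4 N.
At the threshold f = μ_s N, so μ_s,min = 108.4/227 = 0.478.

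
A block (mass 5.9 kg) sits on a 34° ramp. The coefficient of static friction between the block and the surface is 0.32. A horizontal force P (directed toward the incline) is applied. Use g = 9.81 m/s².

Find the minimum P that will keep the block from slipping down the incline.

P_min ≈ 16.9 N

The block tends to slide down (tan θ > μ_s), so at the point of impending slip friction acts up-slope at its limit: f = μ_s N.
Perpendicular to the incline: N = m g cos θ + P sin θ.
Along the incline: P cos θ + μ_s N = m g sin θ, i.e. P cos θ + μ_s (m g cos θ + P sin θ) = m g sin θ.
Solving, P (cos θ + μ_s sin θ) = m g (sin θ − μ_s cos θ), so P = 57.9×0.2939/1.008 = 16.9 N.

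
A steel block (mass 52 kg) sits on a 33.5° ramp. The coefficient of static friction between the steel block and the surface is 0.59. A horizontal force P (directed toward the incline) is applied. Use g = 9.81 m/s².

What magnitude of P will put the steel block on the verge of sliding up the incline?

At impending motion up the slope, friction acts down-slope at its limit: f = μ_s N.
Perpendicular to the incline: N = m g cos θ + P sin θ.
Along the incline: P cos θ = m g sin θ + μ_s N = m g sin θ + μ_s (m g cos θ + P sin θ).
Solving, P (cos θ − μ_s sin θ) = m g (sin θ + μ_s cos θ), so P = 52×9.81×(sin 33.5° + 0.59 cos 33.5°)/(cos 33.5° − 0.59 sin 33.5°) = 510×1.044/0.5082 = 1050 N.

P ≈ 1050 N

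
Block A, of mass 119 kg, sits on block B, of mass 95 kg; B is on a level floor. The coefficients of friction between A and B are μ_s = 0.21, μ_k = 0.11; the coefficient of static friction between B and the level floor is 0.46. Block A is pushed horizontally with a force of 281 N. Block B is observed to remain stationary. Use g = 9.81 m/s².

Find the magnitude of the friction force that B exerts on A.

f ≈ 128 N

Between the blocks, N₁ = m_A g = 1167 N.
Maximum static friction on A from B: μ_s N₁ = 0.21×1167 = 245.2 N.
Since P = 281 N > 245.2 N, A slides on B; the A–B friction is kinetic: f₁ = μ_k N₁ = 0.11×1167 = 128 N.
By Newton's third law B feels 128 N forward from A. With B stationary, the floor's static friction on B balances it: f₂ = 128 N (well within μ_s(m_A+m_B)g = 965.7 N).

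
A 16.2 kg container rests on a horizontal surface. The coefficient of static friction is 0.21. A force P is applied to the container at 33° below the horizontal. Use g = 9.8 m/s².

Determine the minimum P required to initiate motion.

P ≈ 46 N

N = m g + P sin α (the push presses the container into the horizontal surface).
At impending slip, P cos α = μ_s N = μ_s (m g + P sin α).
Solving: P (cos α − μ_s sin α) = μ_s m g → P = 0.21×159/(cos 33° − 0.21 sin 33°) = 33.3/0.7243 = 46 N.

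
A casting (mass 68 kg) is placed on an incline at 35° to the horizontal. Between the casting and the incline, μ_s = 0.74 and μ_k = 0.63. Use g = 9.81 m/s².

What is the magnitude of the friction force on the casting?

The normal reaction is N = m g cos θ = 546.4 N.
Along the slope the weight component is m g sin θ = 382.6 N; friction must supply exactly this, acting up-slope.
Maximum static friction available: μ_s N = 0.74 × 546.4 = 404.4 N.
Since |382.6| ≤ 404.4 N, the casting remains in static equilibrium and friction takes exactly the required value.

f ≈ 383 N (up the incline)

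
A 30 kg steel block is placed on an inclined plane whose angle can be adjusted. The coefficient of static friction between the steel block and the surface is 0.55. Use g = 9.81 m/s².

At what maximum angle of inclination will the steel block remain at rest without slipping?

At the slip threshold, m g sin θ = μ_s · m g cos θ, so tan θ = μ_s.
θ_max = arctan(0.55) = 28.8°.

θ_max ≈ 28.8°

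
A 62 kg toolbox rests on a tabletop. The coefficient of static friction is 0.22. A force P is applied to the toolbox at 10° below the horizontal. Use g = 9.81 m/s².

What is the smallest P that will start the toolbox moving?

P ≈ 141 N

N = m g + P sin α (the push presses the toolbox into the tabletop).
At impending slip, P cos α = μ_s N = μ_s (m g + P sin α).
Solving: P (cos α − μ_s sin α) = μ_s m g → P = 0.22×608/(cos 10° − 0.22 sin 10°) = 134/0.9466 = 141 N.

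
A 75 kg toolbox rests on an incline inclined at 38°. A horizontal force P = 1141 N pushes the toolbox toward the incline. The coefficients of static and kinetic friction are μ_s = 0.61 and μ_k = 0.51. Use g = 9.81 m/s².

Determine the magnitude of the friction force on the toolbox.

Resolve perpendicular to the incline: N = m g cos θ + P sin θ = 75×9.81×cos 38° + 1141×sin 38° = 1282 N.
Along the incline, the net driving force (taking up-slope positive) is P cos θ − m g sin θ = 899.1 − 453 = 446.1 N, so equilibrium requires friction f = -446.1 N (down-slope).
Maximum static friction: μ_s N = 0.61 × 1282 = 782.2 N.
Since 446.1 N is within the 782.2 N limit, the toolbox stays put and friction is exactly 446 N.

f ≈ 446 N (down the incline)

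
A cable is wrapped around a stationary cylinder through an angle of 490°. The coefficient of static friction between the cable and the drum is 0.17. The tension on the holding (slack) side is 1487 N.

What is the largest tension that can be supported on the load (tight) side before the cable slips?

T_max ≈ 6360 N

At impending slip the capstan equation gives T₂/T₁ = e^{μβ} with β in radians.
β = 490° × π/180 = 8.552 rad.
e^{μβ} = e^{0.17×8.552} = 4.28.
T₂ = T₁ · e^{μβ} = 1487 × 4.28 = 6360 N.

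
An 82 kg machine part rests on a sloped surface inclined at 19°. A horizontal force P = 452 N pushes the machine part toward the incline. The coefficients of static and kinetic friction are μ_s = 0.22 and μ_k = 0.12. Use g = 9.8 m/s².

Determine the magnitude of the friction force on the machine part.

The horizontal push has a component P sin θ into the surface, so N = m g cos θ + P sin θ = 759.8 + 147.2 = 907 N.
Along the incline, the net driving force (taking up-slope positive) is P cos θ − m g sin θ = 427.4 − 261.6 = 165.7 N, so equilibrium requires friction f = -165.7 N (down-slope).
Maximum static friction: μ_s N = 0.22 × 907 = 199.5 N.
|f_req| = 165.7 ≤ 199.5 N → the machine part is in equilibrium; friction equals the required value.

f ≈ 166 N (down the incline)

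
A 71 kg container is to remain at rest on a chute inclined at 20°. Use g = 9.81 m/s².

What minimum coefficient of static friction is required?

μ_s,min ≈ 0.364

At the slip threshold m g sin θ = μ_s m g cos θ, so μ_s,min = tan θ.
μ_s,min = tan 20° = 0.364.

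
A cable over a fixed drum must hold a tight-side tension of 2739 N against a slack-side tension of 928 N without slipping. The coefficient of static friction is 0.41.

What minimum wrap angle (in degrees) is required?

β_min ≈ 151°

T₂/T₁ = e^{μβ} → β = ln(T₂/T₁)/μ.
β = ln(2739/928)/0.41 = 1.082/0.41 = 2.64 rad.
In degrees: β = 2.64 × 180/π = 151°.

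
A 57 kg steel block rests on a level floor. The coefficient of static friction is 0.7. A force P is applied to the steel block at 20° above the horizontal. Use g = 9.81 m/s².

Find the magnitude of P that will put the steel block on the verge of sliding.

N = m g − P sin α (the pull lifts the steel block).
At impending slip, P cos α = μ_s N = μ_s (m g − P sin α).
Solving: P (cos α + μ_s sin α) = μ_s m g → P = 0.7×559/(cos 20° + 0.7 sin 20°) = 391/1.179 = 332 N.

P ≈ 332 N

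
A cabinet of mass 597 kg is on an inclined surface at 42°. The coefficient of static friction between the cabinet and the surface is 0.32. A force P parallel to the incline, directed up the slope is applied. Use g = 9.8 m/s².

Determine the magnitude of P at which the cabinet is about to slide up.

P ≈ 5310 N

At impending motion up the slope, friction acts down-slope at its limit: f = μ_s N.
P is parallel to the surface, so N = m g cos θ = 4350 N.
Along the incline: P = m g sin θ + μ_s N = 3910 + 0.32×4350 = 5310 N.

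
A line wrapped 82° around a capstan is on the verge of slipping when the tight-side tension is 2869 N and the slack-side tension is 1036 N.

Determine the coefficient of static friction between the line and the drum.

T₂/T₁ = e^{μβ} → μ = ln(T₂/T₁)/β.
β = 82° = 1.431 rad.
μ = ln(2869/1036)/1.431 = ln(2.769)/1.431 = 0.712.

μ ≈ 0.712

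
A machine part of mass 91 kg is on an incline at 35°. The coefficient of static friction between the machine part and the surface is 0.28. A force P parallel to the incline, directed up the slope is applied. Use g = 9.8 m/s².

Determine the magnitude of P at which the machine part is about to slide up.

P ≈ 716 N

At impending motion up the slope, friction acts down-slope at its limit: f = μ_s N.
P is parallel to the surface, so N = m g cos θ = 731 N.
Along the incline: P = m g sin θ + μ_s N = 512 + 0.28×731 = 716 N.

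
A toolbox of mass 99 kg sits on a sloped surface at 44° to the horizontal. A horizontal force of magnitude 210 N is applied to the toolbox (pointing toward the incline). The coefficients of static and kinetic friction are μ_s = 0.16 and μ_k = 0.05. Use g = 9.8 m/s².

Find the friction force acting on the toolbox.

f ≈ 42.2 N (up the incline)

Normal direction: N = m g cos θ + P sin θ = 843.8 N.
Parallel to the incline: P cos θ − m g sin θ = 151.1 − 674 = -522.9 N; the friction needed to balance this is 522.9 N acting up the slope.
The limit of static friction is μ_s N = 135 N.
|f_req| = 522.9 > 135 N → the toolbox slides down the incline; f = μ_k N = 0.05 × 843.8 = 42.2 N.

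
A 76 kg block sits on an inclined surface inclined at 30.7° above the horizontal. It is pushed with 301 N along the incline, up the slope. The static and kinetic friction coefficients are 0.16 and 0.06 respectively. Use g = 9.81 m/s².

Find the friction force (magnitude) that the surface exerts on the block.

Normal force: N = m g cos θ = 76 × 9.81 × cos 30.7° = 641.1 N.
The friction needed for equilibrium is m g sin θ − P = 380.6 − 301 = 79.64 N, measured positive up-slope.
The static-friction ceiling is μ_s N = 0.16 × 641.1 = 102.6 N.
Since |79.64| ≤ 102.6 N, the block remains in static equilibrium and friction takes exactly the required value.

f ≈ 79.6 N (up the incline)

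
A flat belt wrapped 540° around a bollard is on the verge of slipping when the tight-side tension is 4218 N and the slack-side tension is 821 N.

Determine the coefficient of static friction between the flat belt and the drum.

μ ≈ 0.174

T₂/T₁ = e^{μβ} → μ = ln(T₂/T₁)/β.
β = 540° = 9.425 rad.
μ = ln(4218/821)/9.425 = ln(5.138)/9.425 = 0.174.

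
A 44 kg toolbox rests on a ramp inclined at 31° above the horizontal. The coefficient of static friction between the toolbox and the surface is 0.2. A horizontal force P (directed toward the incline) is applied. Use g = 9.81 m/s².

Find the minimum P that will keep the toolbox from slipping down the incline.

P_min ≈ 154 N

The toolbox tends to slide down (tan θ > μ_s), so at the point of impending slip friction acts up-slope at its limit: f = μ_s N.
Perpendicular to the incline: N = m g cos θ + P sin θ.
Along the incline: P cos θ + μ_s N = m g sin θ, i.e. P cos θ + μ_s (m g cos θ + P sin θ) = m g sin θ.
Solving, P (cos θ + μ_s sin θ) = m g (sin θ − μ_s cos θ), so P = 432×0.3436/0.9602 = 154 N.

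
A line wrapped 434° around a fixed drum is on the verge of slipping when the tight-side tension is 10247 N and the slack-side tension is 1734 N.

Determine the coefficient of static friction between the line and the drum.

μ ≈ 0.235

T₂/T₁ = e^{μβ} → μ = ln(T₂/T₁)/β.
β = 434° = 7.575 rad.
μ = ln(10247/1734)/7.575 = ln(5.909)/7.575 = 0.235.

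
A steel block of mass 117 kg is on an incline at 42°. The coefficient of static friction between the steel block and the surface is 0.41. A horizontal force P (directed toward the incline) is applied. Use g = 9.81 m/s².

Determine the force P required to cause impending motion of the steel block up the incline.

P ≈ 2380 N

At impending motion up the slope, friction acts down-slope at its limit: f = μ_s N.
Perpendicular to the incline: N = m g cos θ + P sin θ.
Along the incline: P cos θ = m g sin θ + μ_s N = m g sin θ + μ_s (m g cos θ + P sin θ).
Solving, P (cos θ − μ_s sin θ) = m g (sin θ + μ_s cos θ), so P = 117×9.81×(sin 42° + 0.41 cos 42°)/(cos 42° − 0.41 sin 42°) = 1150×0.9738/0.4688 = 2380 N.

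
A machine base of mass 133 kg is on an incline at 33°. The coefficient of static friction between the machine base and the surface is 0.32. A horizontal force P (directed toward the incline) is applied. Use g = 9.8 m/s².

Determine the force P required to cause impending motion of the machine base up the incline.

P ≈ 1590 N

At impending motion up the slope, friction acts down-slope at its limit: f = μ_s N.
Perpendicular to the incline: N = m g cos θ + P sin θ.
Along the incline: P cos θ = m g sin θ + μ_s N = m g sin θ + μ_s (m g cos θ + P sin θ).
Solving, P (cos θ − μ_s sin θ) = m g (sin θ + μ_s cos θ), so P = 133×9.8×(sin 33° + 0.32 cos 33°)/(cos 33° − 0.32 sin 33°) = 1300×0.813/0.6644 = 1590 N.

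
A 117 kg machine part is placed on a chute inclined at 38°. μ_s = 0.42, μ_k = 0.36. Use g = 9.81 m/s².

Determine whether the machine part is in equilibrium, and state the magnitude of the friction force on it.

f ≈ 326 N

N = m g cos θ = 904 N.
Down-slope weight component: m g sin θ = 707 N.
μ_s N = 380 N.
707 > 380 N, so it slides; kinetic friction f = μ_k N = 0.36×904 = 326 N.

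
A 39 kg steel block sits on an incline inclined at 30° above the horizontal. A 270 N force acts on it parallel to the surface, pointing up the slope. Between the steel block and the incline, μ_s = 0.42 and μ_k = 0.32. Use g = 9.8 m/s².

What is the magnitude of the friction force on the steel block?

The normal reaction is N = m g cos θ = 331 N.
For equilibrium along the incline the friction force must supply f = m g sin θ − P = 191.1 − 270 = -78.9 N (positive meaning up-slope).
Maximum static friction available: μ_s N = 0.42 × 331 = 139 N.
Since |-78.9| ≤ 139 N, no slip — friction simply equals what equilibrium demands.

f ≈ 78.9 N (down the incline)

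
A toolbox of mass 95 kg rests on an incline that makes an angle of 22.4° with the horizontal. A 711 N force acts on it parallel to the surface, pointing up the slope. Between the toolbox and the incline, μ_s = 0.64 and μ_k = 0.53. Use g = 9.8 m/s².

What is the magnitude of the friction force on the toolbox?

f ≈ 356 N (down the incline)

Perpendicular to the surface, N = m g cos θ = 95·9.8·cos 22.4° = 860.8 N.
The friction needed for equilibrium is m g sin θ − P = 354.8 − 711 = -356.2 N, measured positive up-slope.
The static-friction ceiling is μ_s N = 0.64 × 860.8 = 550.9 N.
Since |-356.2| ≤ 550.9 N, no slip — friction simply equals what equilibrium demands.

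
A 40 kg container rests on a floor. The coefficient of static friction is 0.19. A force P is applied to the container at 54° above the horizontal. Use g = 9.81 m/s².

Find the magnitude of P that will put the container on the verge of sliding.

P ≈ 101 N

N = m g − P sin α (the pull lifts the container).
At impending slip, P cos α = μ_s N = μ_s (m g − P sin α).
Solving: P (cos α + μ_s sin α) = μ_s m g → P = 0.19×392/(cos 54° + 0.19 sin 54°) = 74.6/0.7415 = 101 N.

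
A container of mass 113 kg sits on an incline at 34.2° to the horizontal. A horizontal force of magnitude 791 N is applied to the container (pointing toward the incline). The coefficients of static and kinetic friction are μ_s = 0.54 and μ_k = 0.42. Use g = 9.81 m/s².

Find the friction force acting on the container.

f ≈ 31.1 N (down the incline)

Resolve perpendicular to the incline: N = m g cos θ + P sin θ = 113×9.81×cos 34.2° + 791×sin 34.2° = 1361 N.
Along the incline, the net driving force (taking up-slope positive) is P cos θ − m g sin θ = 654.2 − 623.1 = 31.13 N, so equilibrium requires friction f = -31.13 N (down-slope).
Maximum static friction: μ_s N = 0.54 × 1361 = 735.2 N.
|f_req| = 31.13 ≤ 735.2 N → the container is in equilibrium; friction equals the required value.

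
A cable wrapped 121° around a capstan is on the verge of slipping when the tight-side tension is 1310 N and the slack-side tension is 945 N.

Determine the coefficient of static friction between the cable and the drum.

μ ≈ 0.155

T₂/T₁ = e^{μβ} → μ = ln(T₂/T₁)/β.
β = 121° = 2.112 rad.
μ = ln(1310/945)/2.112 = ln(1.386)/2.112 = 0.155.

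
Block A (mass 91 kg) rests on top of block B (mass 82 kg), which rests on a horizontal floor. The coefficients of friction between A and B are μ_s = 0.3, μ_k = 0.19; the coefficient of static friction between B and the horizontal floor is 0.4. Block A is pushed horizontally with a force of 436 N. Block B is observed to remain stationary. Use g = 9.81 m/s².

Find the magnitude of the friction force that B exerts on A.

Normal force at the A–B interface: N₁ = m_A g = 892.7 N.
So the A–B interface can sustain at most μ_s N₁ = 267.8 N of static friction.
Since P = 436 N > 267.8 N, A slides on B; the A–B friction is kinetic: f₁ = μ_k N₁ = 0.19×892.7 = 170 N.
By Newton's third law B feels 170 N forward from A. With B stationary, the floor's static friction on B balances it: f₂ = 170 N (well within μ_s(m_A+m_B)g = 678.9 N).

f ≈ 170 N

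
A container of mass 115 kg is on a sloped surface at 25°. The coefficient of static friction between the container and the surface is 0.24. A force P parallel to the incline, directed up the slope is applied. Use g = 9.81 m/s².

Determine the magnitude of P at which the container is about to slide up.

P ≈ 722 N

At impending motion up the slope, friction acts down-slope at its limit: f = μ_s N.
P is parallel to the surface, so N = m g cos θ = 1020 N.
Along the incline: P = m g sin θ + μ_s N = 477 + 0.24×1020 = 722 N.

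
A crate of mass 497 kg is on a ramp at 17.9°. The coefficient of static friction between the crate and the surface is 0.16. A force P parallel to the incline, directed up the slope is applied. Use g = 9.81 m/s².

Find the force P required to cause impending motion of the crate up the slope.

At impending motion up the slope, friction acts down-slope at its limit: f = μ_s N.
P is parallel to the surface, so N = m g cos θ = 4640 N.
Along the incline: P = m g sin θ + μ_s N = 1500 + 0.16×4640 = 2240 N.

P ≈ 2240 N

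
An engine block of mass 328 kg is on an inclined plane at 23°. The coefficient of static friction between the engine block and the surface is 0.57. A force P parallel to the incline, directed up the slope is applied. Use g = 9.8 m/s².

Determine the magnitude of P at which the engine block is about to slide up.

At impending motion up the slope, friction acts down-slope at its limit: f = μ_s N.
P is parallel to the surface, so N = m g cos θ = 2960 N.
Along the incline: P = m g sin θ + μ_s N = 1260 + 0.57×2960 = 2940 N.

P ≈ 2940 N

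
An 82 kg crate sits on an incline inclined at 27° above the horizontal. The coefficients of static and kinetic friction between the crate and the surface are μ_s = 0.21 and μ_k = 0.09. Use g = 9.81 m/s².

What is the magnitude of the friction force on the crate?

Normal force: N = m g cos θ = 82 × 9.81 × cos 27° = 716.7 N.
Along the slope the weight component is m g sin θ = 365.2 N; friction must supply exactly this, acting up-slope.
Maximum static friction available: μ_s N = 0.21 × 716.7 = 150.5 N.
|365.2| exceeds 150.5 N, so the crate slips down-slope; friction is kinetic, f = μ_k N = 0.09×716.7 = 64.5 N.

f ≈ 64.5 N (up the incline)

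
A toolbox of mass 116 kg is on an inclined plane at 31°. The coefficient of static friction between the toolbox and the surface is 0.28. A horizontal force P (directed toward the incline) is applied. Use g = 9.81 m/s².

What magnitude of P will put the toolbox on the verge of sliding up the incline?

P ≈ 1210 N

At impending motion up the slope, friction acts down-slope at its limit: f = μ_s N.
Perpendicular to the incline: N = m g cos θ + P sin θ.
Along the incline: P cos θ = m g sin θ + μ_s N = m g sin θ + μ_s (m g cos θ + P sin θ).
Solving, P (cos θ − μ_s sin θ) = m g (sin θ + μ_s cos θ), so P = 116×9.81×(sin 31° + 0.28 cos 31°)/(cos 31° − 0.28 sin 31°) = 1140×0.755/0.713 = 1210 N.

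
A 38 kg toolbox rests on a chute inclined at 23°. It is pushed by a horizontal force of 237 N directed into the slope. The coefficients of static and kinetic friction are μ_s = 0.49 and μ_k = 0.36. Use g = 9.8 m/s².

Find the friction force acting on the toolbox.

f ≈ 72.7 N (down the incline)

Resolve perpendicular to the incline: N = m g cos θ + P sin θ = 38×9.8×cos 23° + 237×sin 23° = 435.4 N.
Parallel to the incline: P cos θ − m g sin θ = 218.2 − 145.5 = 72.65 N; the friction needed to balance this is 72.65 N acting down the slope.
Maximum static friction: μ_s N = 0.49 × 435.4 = 213.3 N.
|f_req| = 72.65 ≤ 213.3 N → the toolbox is in equilibrium; friction equals the required value.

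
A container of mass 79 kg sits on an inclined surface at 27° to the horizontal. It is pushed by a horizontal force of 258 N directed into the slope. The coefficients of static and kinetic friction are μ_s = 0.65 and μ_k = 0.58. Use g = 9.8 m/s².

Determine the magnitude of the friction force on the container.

f ≈ 122 N (up the incline)

Normal direction: N = m g cos θ + P sin θ = 806.9 N.
Along the incline, the net driving force (taking up-slope positive) is P cos θ − m g sin θ = 229.9 − 351.5 = -121.6 N, so equilibrium requires friction f = 121.6 N (up-slope).
Maximum static friction: μ_s N = 0.65 × 806.9 = 524.5 N.
Since 121.6 N is within the 524.5 N limit, the container stays put and friction is exactly 122 N.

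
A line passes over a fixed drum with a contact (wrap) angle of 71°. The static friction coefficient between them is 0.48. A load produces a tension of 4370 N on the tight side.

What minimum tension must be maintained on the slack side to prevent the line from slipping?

Capstan equation at impending slip: T_tight/T_slack = e^{μβ}.
β = 71° = 1.239 rad; e^{μβ} = e^{0.48×1.239} = 1.813.
T_slack = T_tight / e^{μβ} = 4370 / 1.813 = 2410 N.

T_min ≈ 2410 N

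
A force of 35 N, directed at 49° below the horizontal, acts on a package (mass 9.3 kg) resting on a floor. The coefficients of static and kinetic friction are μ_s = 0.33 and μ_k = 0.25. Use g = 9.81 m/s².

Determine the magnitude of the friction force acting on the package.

N = m g + P sin α = 91.23 + 35×sin 49° = 117.6 N.
For equilibrium, f = P cos α = 35×cos 49° = 22.96 N.
The static-friction limit is μ_s N = 38.82 N.
Since 22.96 N does not exceed the limit, the package stays at rest and f = 23 N.

f ≈ 23 N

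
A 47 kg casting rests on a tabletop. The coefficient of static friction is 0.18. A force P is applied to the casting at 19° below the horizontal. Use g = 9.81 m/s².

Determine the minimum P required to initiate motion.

P ≈ 93.6 N

N = m g + P sin α (the push presses the casting into the tabletop).
At impending slip, P cos α = μ_s N = μ_s (m g + P sin α).
Solving: P (cos α − μ_s sin α) = μ_s m g → P = 0.18×461/(cos 19° − 0.18 sin 19°) = 83/0.8869 = 93.6 N.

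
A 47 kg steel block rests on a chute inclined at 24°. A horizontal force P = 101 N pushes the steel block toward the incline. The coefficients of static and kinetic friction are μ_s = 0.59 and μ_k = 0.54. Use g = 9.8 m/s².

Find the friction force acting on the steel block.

f ≈ 95.1 N (up the incline)

The horizontal push has a component P sin θ into the surface, so N = m g cos θ + P sin θ = 420.8 + 41.08 = 461.9 N.
Parallel to the incline: P cos θ − m g sin θ = 92.27 − 187.3 = -95.07 N; the friction needed to balance this is 95.07 N acting up the slope.
Maximum static friction: μ_s N = 0.59 × 461.9 = 272.5 N.
|f_req| = 95.07 ≤ 272.5 N → the steel block is in equilibrium; friction equals the required value.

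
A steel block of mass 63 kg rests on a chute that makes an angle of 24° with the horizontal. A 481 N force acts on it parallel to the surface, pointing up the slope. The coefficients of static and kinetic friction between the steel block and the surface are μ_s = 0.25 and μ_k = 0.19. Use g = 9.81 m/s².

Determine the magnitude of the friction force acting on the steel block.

The normal reaction is N = m g cos θ = 564.6 N.
Parallel to the incline, ΣF = 0 gives f = m g sin θ − P = 251.4 − 481 = -229.6 N (up-slope positive).
The static-friction ceiling is μ_s N = 0.25 × 564.6 = 141.1 N.
Since |-229.6| > 141.1 N, static friction cannot hold it; the steel block slides up the incline and kinetic friction applies: f = μ_k N = 0.19 × 564.6 = 107 N.

f ≈ 107 N (down the incline)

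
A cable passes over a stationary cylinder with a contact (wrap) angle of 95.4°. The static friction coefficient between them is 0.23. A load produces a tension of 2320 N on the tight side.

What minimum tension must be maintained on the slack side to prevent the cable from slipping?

Capstan equation at impending slip: T_tight/T_slack = e^{μβ}.
β = 95.4° = 1.665 rad; e^{μβ} = e^{0.23×1.665} = 1.467.
T_slack = T_tight / e^{μβ} = 2320 / 1.467 = 1580 N.

T_min ≈ 1580 N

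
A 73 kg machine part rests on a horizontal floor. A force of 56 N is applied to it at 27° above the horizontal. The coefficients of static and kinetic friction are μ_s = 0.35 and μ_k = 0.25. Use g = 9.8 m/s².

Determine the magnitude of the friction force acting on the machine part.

The vertical component of P reduces the normal force: N = m g − P sin α = 715.4 − 25.42 = 690 N.
Horizontally, friction must balance P cos α = 49.9 N.
μ_s N = 0.35 × 690 = 241.5 N.
49.9 ≤ 241.5 N → static; friction equals the required 49.9 N.

f ≈ 49.9 N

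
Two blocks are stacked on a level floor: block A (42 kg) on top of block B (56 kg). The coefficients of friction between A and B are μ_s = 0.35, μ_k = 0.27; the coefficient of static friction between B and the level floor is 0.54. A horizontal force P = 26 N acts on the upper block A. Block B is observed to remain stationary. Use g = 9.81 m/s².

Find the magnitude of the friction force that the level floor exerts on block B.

Between the blocks, N₁ = m_A g = 412 N.
So the A–B interface can sustain at most μ_s N₁ = 144.2 N of static friction.
Since P = 26 N ≤ 144.2 N, A does not slip on B; friction on A equals P = 26 N.
B experiences an equal 26 N forward from A (third law). B is in equilibrium, so the floor supplies f₂ = 26 N of static friction (limit μ_s(m_A+m_B)g = 519.1 N, not exceeded).

f ≈ 26 N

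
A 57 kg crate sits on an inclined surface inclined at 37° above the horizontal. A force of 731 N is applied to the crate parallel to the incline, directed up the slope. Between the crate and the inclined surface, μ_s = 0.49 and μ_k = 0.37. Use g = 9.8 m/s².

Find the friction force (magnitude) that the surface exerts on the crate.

f ≈ 165 N (down the incline)

The normal reaction is N = m g cos θ = 446.1 N.
Parallel to the incline, ΣF = 0 gives f = m g sin θ − P = 336.2 − 731 = -394.8 N (up-slope positive).
The static-friction ceiling is μ_s N = 0.49 × 446.1 = 218.6 N.
|-394.8| exceeds 218.6 N, so the crate slips up-slope; friction is kinetic, f = μ_k N = 0.37×446.1 = 165 N.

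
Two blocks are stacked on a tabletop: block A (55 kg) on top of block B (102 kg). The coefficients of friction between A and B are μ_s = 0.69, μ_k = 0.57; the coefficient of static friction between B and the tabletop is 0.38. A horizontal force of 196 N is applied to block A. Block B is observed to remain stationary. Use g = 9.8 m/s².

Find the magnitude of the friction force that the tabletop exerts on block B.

f ≈ 196 N

The normal force B exerts on A is simply A's weight, N₁ = 539 N.
Maximum static friction on A from B: μ_s N₁ = 0.69×539 = 371.9 N.
P = 196 N is within that limit, so A and B move together (both at rest); the A–B friction is simply f₁ = P = 196 N.
By Newton's third law B feels 196 N forward from A. With B stationary, the floor's static friction on B balances it: f₂ = 196 N (well within μ_s(m_A+m_B)g = 584.7 N).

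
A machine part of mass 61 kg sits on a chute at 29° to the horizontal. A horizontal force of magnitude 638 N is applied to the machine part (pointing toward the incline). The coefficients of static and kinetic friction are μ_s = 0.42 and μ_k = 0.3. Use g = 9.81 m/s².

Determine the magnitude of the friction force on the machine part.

f ≈ 268 N (down the incline)

Resolve perpendicular to the incline: N = m g cos θ + P sin θ = 61×9.81×cos 29° + 638×sin 29° = 832.7 N.
Parallel to the incline: P cos θ − m g sin θ = 558 − 290.1 = 267.9 N; the friction needed to balance this is 267.9 N acting down the slope.
Maximum static friction: μ_s N = 0.42 × 832.7 = 349.7 N.
Since 267.9 N is within the 349.7 N limit, the machine part stays put and friction is exactly 268 N.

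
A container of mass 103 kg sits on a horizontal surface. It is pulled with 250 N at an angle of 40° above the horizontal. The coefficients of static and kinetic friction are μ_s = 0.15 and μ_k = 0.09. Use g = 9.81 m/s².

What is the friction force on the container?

f ≈ 76.5 N

Vertical equilibrium gives N = m g − P sin α = 849.7 N.
Horizontally, friction must balance P cos α = 191.5 N.
The static-friction limit is μ_s N = 127.5 N.
The required friction exceeds μ_s N, so the container moves and f = μ_k N = 76.5 N.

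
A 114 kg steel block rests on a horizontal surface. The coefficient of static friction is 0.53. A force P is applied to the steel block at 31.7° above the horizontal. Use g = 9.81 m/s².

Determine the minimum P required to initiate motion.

P ≈ 525 N

N = m g − P sin α (the pull lifts the steel block).
At impending slip, P cos α = μ_s N = μ_s (m g − P sin α).
Solving: P (cos α + μ_s sin α) = μ_s m g → P = 0.53×1120/(cos 31.7° + 0.53 sin 31.7°) = 593/1.129 = 525 N.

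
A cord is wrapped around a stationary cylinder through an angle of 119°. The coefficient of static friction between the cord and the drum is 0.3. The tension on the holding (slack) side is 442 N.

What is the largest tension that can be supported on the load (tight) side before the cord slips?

At impending slip the capstan equation gives T₂/T₁ = e^{μβ} with β in radians.
β = 119° × π/180 = 2.077 rad.
e^{μβ} = e^{0.3×2.077} = 1.865.
T₂ = T₁ · e^{μβ} = 442 × 1.865 = 824 N.

T_max ≈ 824 N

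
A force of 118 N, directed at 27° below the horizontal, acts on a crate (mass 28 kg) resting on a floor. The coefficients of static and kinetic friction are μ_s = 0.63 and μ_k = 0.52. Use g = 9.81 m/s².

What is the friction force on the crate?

f ≈ 105 N

Vertical equilibrium gives N = m g + P sin α = 328.3 N.
The horizontal driving force is P cos α = 105.1 N, so equilibrium needs friction f = 105.1 N.
The static-friction limit is μ_s N = 206.8 N.
105.1 ≤ 206.8 N → static; friction equals the required 105 N.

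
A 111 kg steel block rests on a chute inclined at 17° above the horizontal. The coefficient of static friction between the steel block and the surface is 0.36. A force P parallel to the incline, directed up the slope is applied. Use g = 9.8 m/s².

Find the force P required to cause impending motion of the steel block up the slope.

At impending motion up the slope, friction acts down-slope at its limit: f = μ_s N.
P is parallel to the surface, so N = m g cos θ = 1040 N.
Along the incline: P = m g sin θ + μ_s N = 318 + 0.36×1040 = 693 N.

P ≈ 693 N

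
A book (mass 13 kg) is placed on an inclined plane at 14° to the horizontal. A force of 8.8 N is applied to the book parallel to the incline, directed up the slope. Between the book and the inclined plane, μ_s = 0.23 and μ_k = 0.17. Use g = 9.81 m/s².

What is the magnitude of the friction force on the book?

f ≈ 22.1 N (up the incline)

The normal reaction is N = m g cos θ = 123.7 N.
The friction needed for equilibrium is m g sin θ − P = 30.85 − 8.8 = 22.05 N, measured positive up-slope.
Static friction can supply at most μ_s N = 28.46 N.
Since |22.05| ≤ 28.46 N, static friction is sufficient; f equals the required value, not μ_s N.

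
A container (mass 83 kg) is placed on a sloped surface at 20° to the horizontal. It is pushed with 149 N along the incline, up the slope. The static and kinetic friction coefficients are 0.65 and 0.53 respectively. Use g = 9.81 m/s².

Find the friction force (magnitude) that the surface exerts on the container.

f ≈ 129 N (up the incline)

The normal reaction is N = m g cos θ = 765.1 N.
The friction needed for equilibrium is m g sin θ − P = 278.5 − 149 = 129.5 N, measured positive up-slope.
Static friction can supply at most μ_s N = 497.3 N.
Since |129.5| ≤ 497.3 N, no slip — friction simply equals what equilibrium demands.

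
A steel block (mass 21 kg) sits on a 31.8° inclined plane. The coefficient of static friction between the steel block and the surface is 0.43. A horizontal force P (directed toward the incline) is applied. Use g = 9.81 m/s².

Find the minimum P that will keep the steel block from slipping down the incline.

P_min ≈ 30.9 N

The steel block tends to slide down (tan θ > μ_s), so at the point of impending slip friction acts up-slope at its limit: f = μ_s N.
Perpendicular to the incline: N = m g cos θ + P sin θ.
Along the incline: P cos θ + μ_s N = m g sin θ, i.e. P cos θ + μ_s (m g cos θ + P sin θ) = m g sin θ.
Solving, P (cos θ + μ_s sin θ) = m g (sin θ − μ_s cos θ), so P = 206×0.1615/1.076 = 30.9 N.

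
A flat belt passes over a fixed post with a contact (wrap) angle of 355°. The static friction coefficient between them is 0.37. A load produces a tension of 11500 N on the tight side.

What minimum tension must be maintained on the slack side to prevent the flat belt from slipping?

Capstan equation at impending slip: T_tight/T_slack = e^{μβ}.
β = 355° = 6.196 rad; e^{μβ} = e^{0.37×6.196} = 9.9.
T_slack = T_tight / e^{μβ} = 11500 / 9.9 = 1160 N.

T_min ≈ 1160 N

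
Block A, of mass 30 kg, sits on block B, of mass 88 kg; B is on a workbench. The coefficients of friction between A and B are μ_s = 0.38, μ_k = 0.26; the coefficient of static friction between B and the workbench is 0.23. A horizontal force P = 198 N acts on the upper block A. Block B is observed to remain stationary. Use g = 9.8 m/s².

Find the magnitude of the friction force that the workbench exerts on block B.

Between the blocks, N₁ = m_A g = 294 N.
So the A–B interface can sustain at most μ_s N₁ = 111.7 N of static friction.
Since P = 198 N > 111.7 N, A slides on B; the A–B friction is kinetic: f₁ = μ_k N₁ = 0.26×294 = 76.4 N.
By Newton's third law B feels 76.4 N forward from A. With B stationary, the floor's static friction on B balances it: f₂ = 76.4 N (well within μ_s(m_A+m_B)g = 266 N).

f ≈ 76.4 N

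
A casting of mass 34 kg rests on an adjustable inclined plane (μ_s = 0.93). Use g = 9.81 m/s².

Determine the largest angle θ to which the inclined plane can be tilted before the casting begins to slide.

θ_max ≈ 42.9°

At the slip threshold, m g sin θ = μ_s · m g cos θ, so tan θ = μ_s.
θ_max = arctan(0.93) = 42.9°.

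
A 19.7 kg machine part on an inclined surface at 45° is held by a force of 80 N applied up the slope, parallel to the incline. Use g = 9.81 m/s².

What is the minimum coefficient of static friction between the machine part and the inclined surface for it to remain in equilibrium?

μ_s,min ≈ 0.415

N = m g cos θ = 136.7 N.
Friction must make up the shortfall along the incline: f = m g sin θ − P = 136.7 − 80 = 56.65 N.
At the threshold f = μ_s N, so μ_s,min = 56.65/136.7 = 0.415.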